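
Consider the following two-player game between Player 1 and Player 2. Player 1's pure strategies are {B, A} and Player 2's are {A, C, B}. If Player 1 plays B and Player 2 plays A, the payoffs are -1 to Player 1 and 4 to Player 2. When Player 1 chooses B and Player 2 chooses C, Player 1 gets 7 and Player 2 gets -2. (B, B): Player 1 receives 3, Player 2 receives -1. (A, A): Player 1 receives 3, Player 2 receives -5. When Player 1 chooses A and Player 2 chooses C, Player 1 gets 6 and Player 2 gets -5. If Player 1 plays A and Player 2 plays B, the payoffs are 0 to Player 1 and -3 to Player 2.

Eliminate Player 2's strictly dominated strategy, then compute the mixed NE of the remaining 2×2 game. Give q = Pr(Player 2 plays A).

q = 3/7

Player 2's strategy C is strictly dominated by B: -1 > -2 and -3 > -5. Eliminate C.
Set Player 1's expected payoff from B equal to that from A:
  Player 1's payoff to B: q·(-1) + (1−q)·3 = -4q + 3
  Player 1's payoff to A: q·3 + (1−q)·0 = 3q
  -4q + 3 = 3q  ⇒  -7q = -3  ⇒  q = 3/7.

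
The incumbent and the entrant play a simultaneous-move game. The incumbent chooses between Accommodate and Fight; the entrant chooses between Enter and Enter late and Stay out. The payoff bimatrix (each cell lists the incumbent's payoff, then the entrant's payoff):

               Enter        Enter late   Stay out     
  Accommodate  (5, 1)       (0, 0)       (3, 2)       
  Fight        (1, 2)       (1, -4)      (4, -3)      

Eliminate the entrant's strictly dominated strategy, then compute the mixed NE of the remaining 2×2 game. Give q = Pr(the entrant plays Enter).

The entrant's strategy Enter late is strictly dominated by Stay out: 2 > 0 and -3 > -4. Eliminate Enter late.
The entrant's mix must leave the incumbent indifferent between Accommodate and Fight.
  the incumbent's expected payoff from Accommodate: q·5 + (1−q)·3 = 2q + 3
  the incumbent's expected payoff from Fight: q·1 + (1−q)·4 = -3q + 4
  2q + 3 = -3q + 4  ⇒  5q = 1  ⇒  q = 1/5.

q = 1/5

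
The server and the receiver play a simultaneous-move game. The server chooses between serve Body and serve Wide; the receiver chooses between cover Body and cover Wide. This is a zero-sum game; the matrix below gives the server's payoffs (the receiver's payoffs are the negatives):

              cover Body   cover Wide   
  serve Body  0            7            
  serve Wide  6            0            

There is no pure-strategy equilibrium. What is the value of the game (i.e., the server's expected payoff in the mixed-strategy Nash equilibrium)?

v = 42/13

For the server to be willing to mix, the server must be indifferent between serve Body and serve Wide, which pins down the receiver's mix.
  the server's payoff from serve Body: q·0 + (1−q)·7 = -7q + 7
  the server's payoff from serve Wide: q·6 + (1−q)·0 = 6q
  -7q + 7 = 6q  ⇒  -13q = -7  ⇒  q = 7/13.
The value is the server's expected payoff against this mix (using serve Body): (7/13)·0 + (6/13)·7 = 42/13.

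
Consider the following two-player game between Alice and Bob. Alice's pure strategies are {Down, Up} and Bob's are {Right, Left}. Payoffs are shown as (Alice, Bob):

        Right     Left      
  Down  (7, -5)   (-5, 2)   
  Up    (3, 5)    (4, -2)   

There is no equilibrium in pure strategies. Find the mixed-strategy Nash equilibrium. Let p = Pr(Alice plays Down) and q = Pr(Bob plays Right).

For Bob to be willing to mix, Bob must be indifferent between Right and Left, which pins down Alice's mix.
  Bob's payoff to Right: p·(-5) + (1−p)·5 = -10p + 5
  Bob's payoff to Left: p·2 + (1−p)·(-2) = 4p - 2
  -10p + 5 = 4p - 2  ⇒  -14p = -7  ⇒  p = 1/2.
In a mixed equilibrium Alice is indifferent between Down and Up; this condition fixes q.
  Alice's payoff from Down: q·7 + (1−q)·(-5) = 12q - 5
  Alice's payoff from Up: q·3 + (1−q)·4 = -q + 4
  12q - 5 = -q + 4  ⇒  13q = 9  ⇒  q = 9/13.

p = 1/2, q = 9/13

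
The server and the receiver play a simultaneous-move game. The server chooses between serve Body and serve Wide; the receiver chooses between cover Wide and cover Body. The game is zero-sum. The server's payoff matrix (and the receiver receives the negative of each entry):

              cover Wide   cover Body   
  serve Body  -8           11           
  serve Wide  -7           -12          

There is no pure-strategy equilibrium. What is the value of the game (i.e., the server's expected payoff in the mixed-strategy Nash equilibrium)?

v = -173/24

The receiver's mix must leave the server indifferent between serve Body and serve Wide.
  the server's payoff to serve Body: q·(-8) + (1−q)·11 = -19q + 11
  the server's payoff to serve Wide: q·(-7) + (1−q)·(-12) = 5q - 12
  -19q + 11 = 5q - 12  ⇒  -24q = -23  ⇒  q = 23/24.
The value is the server's expected payoff against this mix (using serve Body): (23/24)·(-8) + (1/24)·11 = -173/24.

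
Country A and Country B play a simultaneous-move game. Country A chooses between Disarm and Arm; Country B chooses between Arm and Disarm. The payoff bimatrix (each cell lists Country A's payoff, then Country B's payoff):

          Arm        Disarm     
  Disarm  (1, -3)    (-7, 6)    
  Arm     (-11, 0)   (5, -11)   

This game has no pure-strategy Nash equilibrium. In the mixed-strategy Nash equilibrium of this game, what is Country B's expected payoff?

-33/20

Country B's indifference between Arm and Disarm determines Country A's mixing probability p:
  Country B's expected payoff from Arm: p·(-3) + (1−p)·0 = -3p
  Country B's expected payoff from Disarm: p·6 + (1−p)·(-11) = 17p - 11
  -3p = 17p - 11  ⇒  -20p = -11  ⇒  p = 11/20.
At equilibrium Country B is indifferent across columns, so Country B's payoff equals the payoff from Arm: (11/20)·(-3) + (9/20)·0 = -33/20.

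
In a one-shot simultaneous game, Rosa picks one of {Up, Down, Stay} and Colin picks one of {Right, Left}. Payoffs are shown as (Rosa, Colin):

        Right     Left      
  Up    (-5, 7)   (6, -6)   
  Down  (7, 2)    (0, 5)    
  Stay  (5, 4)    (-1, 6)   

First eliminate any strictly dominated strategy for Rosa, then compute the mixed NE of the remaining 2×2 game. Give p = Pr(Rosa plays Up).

Rosa's strategy Stay is strictly dominated by Down: 7 > 5 and 0 > -1. Eliminate Stay.
For Colin to be willing to mix, Colin must be indifferent between Right and Left, which pins down Rosa's mix.
  Colin's expected payoff from Right: p·7 + (1−p)·2 = 5p + 2
  Colin's expected payoff from Left: p·(-6) + (1−p)·5 = -11p + 5
  5p + 2 = -11p + 5  ⇒  16p = 3  ⇒  p = 3/16.

p = 3/16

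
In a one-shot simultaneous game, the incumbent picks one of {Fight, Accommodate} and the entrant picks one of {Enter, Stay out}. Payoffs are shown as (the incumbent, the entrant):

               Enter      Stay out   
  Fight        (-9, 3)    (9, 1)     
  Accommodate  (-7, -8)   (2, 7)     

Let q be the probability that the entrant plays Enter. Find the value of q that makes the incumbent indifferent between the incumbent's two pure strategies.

q = 7/9

In a mixed equilibrium the incumbent is indifferent between Fight and Accommodate; this condition fixes q.
  the incumbent's expected payoff from Fight: q·(-9) + (1−q)·9 = -18q + 9
  the incumbent's expected payoff from Accommodate: q·(-7) + (1−q)·2 = -9q + 2
  -18q + 9 = -9q + 2  ⇒  -9q = -7  ⇒  q = 7/9.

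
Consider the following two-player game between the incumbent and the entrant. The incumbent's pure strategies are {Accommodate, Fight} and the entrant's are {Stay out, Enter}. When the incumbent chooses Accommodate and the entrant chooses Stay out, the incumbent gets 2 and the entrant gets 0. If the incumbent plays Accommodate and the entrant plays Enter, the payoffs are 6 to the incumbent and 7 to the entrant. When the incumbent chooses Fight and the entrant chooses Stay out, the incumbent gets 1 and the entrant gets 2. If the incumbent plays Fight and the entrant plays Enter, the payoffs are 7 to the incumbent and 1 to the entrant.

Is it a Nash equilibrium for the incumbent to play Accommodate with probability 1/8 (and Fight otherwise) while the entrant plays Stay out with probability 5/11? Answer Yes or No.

Given the entrant's mix q = 5/11, the incumbent's payoff from Accommodate is 46/11 but from Fight is 47/11. The incumbent strictly prefers Fight, so the incumbent would not mix.
So the proposed profile is not a Nash equilibrium.

No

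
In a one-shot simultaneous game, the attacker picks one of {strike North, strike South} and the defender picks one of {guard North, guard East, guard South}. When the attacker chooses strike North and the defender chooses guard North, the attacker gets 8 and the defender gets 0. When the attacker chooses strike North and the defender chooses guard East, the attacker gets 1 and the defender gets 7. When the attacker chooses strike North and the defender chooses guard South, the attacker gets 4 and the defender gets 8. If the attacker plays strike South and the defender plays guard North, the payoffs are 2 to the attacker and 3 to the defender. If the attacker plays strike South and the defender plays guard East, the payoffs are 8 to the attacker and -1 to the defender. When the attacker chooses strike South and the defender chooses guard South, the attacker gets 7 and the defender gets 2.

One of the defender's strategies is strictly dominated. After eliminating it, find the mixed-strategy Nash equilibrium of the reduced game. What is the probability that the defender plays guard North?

The defender's strategy guard East is strictly dominated by guard South: 8 > 7 and 2 > -1. Eliminate guard East.
The attacker's indifference between strike North and strike South determines the defender's mixing probability q:
  the attacker's payoff from strike North: q·8 + (1−q)·4 = 4q + 4
  the attacker's payoff from strike South: q·2 + (1−q)·7 = -5q + 7
  4q + 4 = -5q + 7  ⇒  9q = 3  ⇒  q = 1/3.

q = 1/3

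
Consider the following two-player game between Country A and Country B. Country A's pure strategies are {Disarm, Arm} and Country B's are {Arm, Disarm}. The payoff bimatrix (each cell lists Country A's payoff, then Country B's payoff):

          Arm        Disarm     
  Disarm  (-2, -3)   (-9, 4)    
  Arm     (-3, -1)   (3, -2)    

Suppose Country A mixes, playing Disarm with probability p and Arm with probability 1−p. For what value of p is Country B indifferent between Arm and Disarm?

p = 1/8

In a mixed equilibrium Country B is indifferent between Arm and Disarm; this condition fixes p.
  Country B's expected payoff from Arm: p·(-3) + (1−p)·(-1) = -2p - 1
  Country B's expected payoff from Disarm: p·4 + (1−p)·(-2) = 6p - 2
  -2p - 1 = 6p - 2  ⇒  -8p = -1  ⇒  p = 1/8.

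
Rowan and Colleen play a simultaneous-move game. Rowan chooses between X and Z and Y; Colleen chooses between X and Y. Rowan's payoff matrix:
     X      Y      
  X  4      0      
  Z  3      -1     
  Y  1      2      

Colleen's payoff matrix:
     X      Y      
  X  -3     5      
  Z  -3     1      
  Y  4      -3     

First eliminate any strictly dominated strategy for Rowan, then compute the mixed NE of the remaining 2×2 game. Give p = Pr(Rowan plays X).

p = 7/15

Rowan's strategy Z is strictly dominated by X: 4 > 3 and 0 > -1. Eliminate Z.
In a mixed equilibrium Colleen is indifferent between X and Y; this condition fixes p.
  Colleen's expected payoff from X: p·(-3) + (1−p)·4 = -7p + 4
  Colleen's expected payoff from Y: p·5 + (1−p)·(-3) = 8p - 3
  -7p + 4 = 8p - 3  ⇒  -15p = -7  ⇒  p = 7/15.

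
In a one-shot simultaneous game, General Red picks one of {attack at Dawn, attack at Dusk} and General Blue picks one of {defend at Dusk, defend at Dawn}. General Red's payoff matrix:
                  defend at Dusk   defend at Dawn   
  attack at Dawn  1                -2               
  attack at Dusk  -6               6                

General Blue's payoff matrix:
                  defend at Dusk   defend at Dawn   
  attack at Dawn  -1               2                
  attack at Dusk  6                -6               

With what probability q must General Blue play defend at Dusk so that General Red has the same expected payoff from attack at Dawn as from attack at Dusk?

q = 8/15

For General Red to be willing to mix, General Red must be indifferent between attack at Dawn and attack at Dusk, which pins down General Blue's mix.
  General Red's payoff to attack at Dawn: q·1 + (1−q)·(-2) = 3q - 2
  General Red's payoff to attack at Dusk: q·(-6) + (1−q)·6 = -12q + 6
  3q - 2 = -12q + 6  ⇒  15q = 8  ⇒  q = 8/15.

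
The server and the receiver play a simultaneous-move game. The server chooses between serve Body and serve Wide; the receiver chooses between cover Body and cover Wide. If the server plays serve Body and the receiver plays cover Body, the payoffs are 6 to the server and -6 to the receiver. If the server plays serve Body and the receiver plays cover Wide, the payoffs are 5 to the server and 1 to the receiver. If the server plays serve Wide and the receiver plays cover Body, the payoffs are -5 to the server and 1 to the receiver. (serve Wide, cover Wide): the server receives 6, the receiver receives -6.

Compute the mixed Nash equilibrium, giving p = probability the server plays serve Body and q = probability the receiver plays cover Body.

p = 1/2, q = 1/12

Set the receiver's expected payoff from cover Body equal to that from cover Wide:
  the receiver's expected payoff from cover Body: p·(-6) + (1−p)·1 = -7p + 1
  the receiver's expected payoff from cover Wide: p·1 + (1−p)·(-6) = 7p - 6
  -7p + 1 = 7p - 6  ⇒  -14p = -7  ⇒  p = 1/2.
For the server to be willing to mix, the server must be indifferent between serve Body and serve Wide, which pins down the receiver's mix.
  the server's payoff from serve Body: q·6 + (1−q)·5 = q + 5
  the server's payoff from serve Wide: q·(-5) + (1−q)·6 = -11q + 6
  q + 5 = -11q + 6  ⇒  12q = 1  ⇒  q = 1/12.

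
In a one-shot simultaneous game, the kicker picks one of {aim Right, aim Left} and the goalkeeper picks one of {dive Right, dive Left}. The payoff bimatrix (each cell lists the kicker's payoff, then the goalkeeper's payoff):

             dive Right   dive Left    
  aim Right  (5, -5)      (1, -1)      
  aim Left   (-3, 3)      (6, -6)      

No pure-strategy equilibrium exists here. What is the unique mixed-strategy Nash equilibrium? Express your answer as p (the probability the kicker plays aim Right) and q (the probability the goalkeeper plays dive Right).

In a mixed equilibrium the goalkeeper is indifferent between dive Right and dive Left; this condition fixes p.
  the goalkeeper's payoff to dive Right: p·(-5) + (1−p)·3 = -8p + 3
  the goalkeeper's payoff to dive Left: p·(-1) + (1−p)·(-6) = 5p - 6
  -8p + 3 = 5p - 6  ⇒  -13p = -9  ⇒  p = 9/13.
The kicker's indifference between aim Right and aim Left determines the goalkeeper's mixing probability q:
  the kicker's expected payoff from aim Right: q·5 + (1−q)·1 = 4q + 1
  the kicker's expected payoff from aim Left: q·(-3) + (1−q)·6 = -9q + 6
  4q + 1 = -9q + 6  ⇒  13q = 5  ⇒  q = 5/13.

p = 9/13, q = 5/13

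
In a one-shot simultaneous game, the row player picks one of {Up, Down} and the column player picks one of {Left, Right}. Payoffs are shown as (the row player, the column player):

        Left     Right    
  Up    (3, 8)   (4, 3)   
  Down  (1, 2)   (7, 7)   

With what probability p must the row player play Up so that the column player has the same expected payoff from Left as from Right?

p = 1/2

For the column player to be willing to mix, the column player must be indifferent between Left and Right, which pins down the row player's mix.
  the column player's expected payoff from Left: p·8 + (1−p)·2 = 6p + 2
  the column player's expected payoff from Right: p·3 + (1−p)·7 = -4p + 7
  6p + 2 = -4p + 7  ⇒  10p = 5  ⇒  p = 1/2.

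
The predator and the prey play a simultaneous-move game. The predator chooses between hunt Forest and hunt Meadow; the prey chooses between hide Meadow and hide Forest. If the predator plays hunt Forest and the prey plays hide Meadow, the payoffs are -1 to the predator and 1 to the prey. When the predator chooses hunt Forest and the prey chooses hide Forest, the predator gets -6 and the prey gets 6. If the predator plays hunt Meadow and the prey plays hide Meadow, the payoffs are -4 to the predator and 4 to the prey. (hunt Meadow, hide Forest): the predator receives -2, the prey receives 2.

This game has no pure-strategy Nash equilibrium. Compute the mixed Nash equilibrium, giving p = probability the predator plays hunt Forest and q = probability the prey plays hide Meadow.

p = 2/7, q = 4/7

For the prey to be willing to mix, the prey must be indifferent between hide Meadow and hide Forest, which pins down the predator's mix.
  the prey's expected payoff from hide Meadow: p·1 + (1−p)·4 = -3p + 4
  the prey's expected payoff from hide Forest: p·6 + (1−p)·2 = 4p + 2
  -3p + 4 = 4p + 2  ⇒  -7p = -2  ⇒  p = 2/7.
The predator's indifference between hunt Forest and hunt Meadow determines the prey's mixing probability q:
  the predator's expected payoff from hunt Forest: q·(-1) + (1−q)·(-6) = 5q - 6
  the predator's expected payoff from hunt Meadow: q·(-4) + (1−q)·(-2) = -2q - 2
  5q - 6 = -2q - 2  ⇒  7q = 4  ⇒  q = 4/7.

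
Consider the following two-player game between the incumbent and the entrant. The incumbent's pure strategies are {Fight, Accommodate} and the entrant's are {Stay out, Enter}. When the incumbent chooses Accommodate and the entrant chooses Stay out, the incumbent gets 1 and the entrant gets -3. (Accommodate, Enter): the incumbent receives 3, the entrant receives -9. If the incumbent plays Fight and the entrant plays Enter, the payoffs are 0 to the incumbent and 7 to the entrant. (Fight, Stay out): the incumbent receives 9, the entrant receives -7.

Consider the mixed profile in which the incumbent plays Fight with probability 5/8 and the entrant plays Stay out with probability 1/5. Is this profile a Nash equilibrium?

Given the incumbent's mix p = 5/8, the entrant's payoff from Stay out is -11/2 but from Enter is 1. The entrant strictly prefers Enter, so the entrant would not mix.
So the proposed profile is not a Nash equilibrium.

No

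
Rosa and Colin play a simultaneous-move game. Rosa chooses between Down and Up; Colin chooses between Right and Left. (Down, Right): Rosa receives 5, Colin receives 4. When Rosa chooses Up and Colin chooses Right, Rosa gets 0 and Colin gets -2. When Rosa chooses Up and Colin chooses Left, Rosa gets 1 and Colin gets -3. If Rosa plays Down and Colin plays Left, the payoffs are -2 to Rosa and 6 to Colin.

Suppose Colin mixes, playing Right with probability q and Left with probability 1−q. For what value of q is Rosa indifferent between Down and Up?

q = 3/8

Set Rosa's expected payoff from Down equal to that from Up:
  Rosa's payoff from Down: q·5 + (1−q)·(-2) = 7q - 2
  Rosa's payoff from Up: q·0 + (1−q)·1 = -q + 1
  7q - 2 = -q + 1  ⇒  8q = 3  ⇒  q = 3/8.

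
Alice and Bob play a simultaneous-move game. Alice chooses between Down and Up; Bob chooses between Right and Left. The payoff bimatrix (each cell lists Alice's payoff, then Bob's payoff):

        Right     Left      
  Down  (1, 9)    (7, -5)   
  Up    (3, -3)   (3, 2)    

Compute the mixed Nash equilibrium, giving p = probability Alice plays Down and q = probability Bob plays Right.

p = 5/19, q = 2/3

Alice's mix must leave Bob indifferent between Right and Left.
  Bob's payoff from Right: p·9 + (1−p)·(-3) = 12p - 3
  Bob's payoff from Left: p·(-5) + (1−p)·2 = -7p + 2
  12p - 3 = -7p + 2  ⇒  19p = 5  ⇒  p = 5/19.
Set Alice's expected payoff from Down equal to that from Up:
  Alice's payoff from Down: q·1 + (1−q)·7 = -6q + 7
  Alice's payoff from Up: q·3 + (1−q)·3 = 3
  -6q + 7 = 3  ⇒  -6q = -4  ⇒  q = 2/3.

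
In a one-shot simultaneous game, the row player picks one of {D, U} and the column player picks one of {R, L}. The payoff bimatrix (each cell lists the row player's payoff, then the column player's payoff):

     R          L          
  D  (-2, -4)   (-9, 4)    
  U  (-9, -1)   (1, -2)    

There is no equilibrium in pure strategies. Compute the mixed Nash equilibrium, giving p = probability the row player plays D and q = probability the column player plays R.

p = 1/9, q = 10/17

In a mixed equilibrium the column player is indifferent between R and L; this condition fixes p.
  the column player's expected payoff from R: p·(-4) + (1−p)·(-1) = -3p - 1
  the column player's expected payoff from L: p·4 + (1−p)·(-2) = 6p - 2
  -3p - 1 = 6p - 2  ⇒  -9p = -1  ⇒  p = 1/9.
For the row player to be willing to mix, the row player must be indifferent between D and U, which pins down the column player's mix.
  the row player's expected payoff from D: q·(-2) + (1−q)·(-9) = 7q - 9
  the row player's expected payoff from U: q·(-9) + (1−q)·1 = -10q + 1
  7q - 9 = -10q + 1  ⇒  17q = 10  ⇒  q = 10/17.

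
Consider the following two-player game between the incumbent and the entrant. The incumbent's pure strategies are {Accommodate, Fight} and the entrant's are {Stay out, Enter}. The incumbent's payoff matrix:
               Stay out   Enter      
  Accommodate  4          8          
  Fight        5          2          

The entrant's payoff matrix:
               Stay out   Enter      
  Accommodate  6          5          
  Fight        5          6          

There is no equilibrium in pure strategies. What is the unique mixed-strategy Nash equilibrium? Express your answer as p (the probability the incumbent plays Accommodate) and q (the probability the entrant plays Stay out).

p = 1/2, q = 6/7

For the entrant to be willing to mix, the entrant must be indifferent between Stay out and Enter, which pins down the incumbent's mix.
  the entrant's expected payoff from Stay out: p·6 + (1−p)·5 = p + 5
  the entrant's expected payoff from Enter: p·5 + (1−p)·6 = -p + 6
  p + 5 = -p + 6  ⇒  2p = 1  ⇒  p = 1/2.
The incumbent's indifference between Accommodate and Fight determines the entrant's mixing probability q:
  the incumbent's expected payoff from Accommodate: q·4 + (1−q)·8 = -4q + 8
  the incumbent's expected payoff from Fight: q·5 + (1−q)·2 = 3q + 2
  -4q + 8 = 3q + 2  ⇒  -7q = -6  ⇒  q = 6/7.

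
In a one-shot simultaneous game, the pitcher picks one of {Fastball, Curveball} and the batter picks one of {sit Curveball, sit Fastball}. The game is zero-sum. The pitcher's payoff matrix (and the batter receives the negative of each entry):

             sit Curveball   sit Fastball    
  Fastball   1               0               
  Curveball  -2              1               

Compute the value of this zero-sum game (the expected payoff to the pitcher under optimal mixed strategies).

v = 1/4

In a mixed equilibrium the pitcher is indifferent between Fastball and Curveball; this condition fixes q.
  the pitcher's payoff to Fastball: q·1 + (1−q)·0 = q
  the pitcher's payoff to Curveball: q·(-2) + (1−q)·1 = -3q + 1
  q = -3q + 1  ⇒  4q = 1  ⇒  q = 1/4.
The value is the pitcher's expected payoff against this mix (using Fastball): (1/4)·1 + (3/4)·0 = 1/4.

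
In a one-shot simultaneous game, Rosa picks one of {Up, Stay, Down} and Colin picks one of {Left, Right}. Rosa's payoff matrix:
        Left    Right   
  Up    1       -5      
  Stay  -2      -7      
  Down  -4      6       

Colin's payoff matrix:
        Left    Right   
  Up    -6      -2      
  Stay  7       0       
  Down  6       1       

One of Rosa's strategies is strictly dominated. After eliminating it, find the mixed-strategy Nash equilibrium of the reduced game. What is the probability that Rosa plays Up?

p = 5/9

Rosa's strategy Stay is strictly dominated by Up: 1 > -2 and -5 > -7. Eliminate Stay.
For Colin to be willing to mix, Colin must be indifferent between Left and Right, which pins down Rosa's mix.
  Colin's payoff to Left: p·(-6) + (1−p)·6 = -12p + 6
  Colin's payoff to Right: p·(-2) + (1−p)·1 = -3p + 1
  -12p + 6 = -3p + 1  ⇒  -9p = -5  ⇒  p = 5/9.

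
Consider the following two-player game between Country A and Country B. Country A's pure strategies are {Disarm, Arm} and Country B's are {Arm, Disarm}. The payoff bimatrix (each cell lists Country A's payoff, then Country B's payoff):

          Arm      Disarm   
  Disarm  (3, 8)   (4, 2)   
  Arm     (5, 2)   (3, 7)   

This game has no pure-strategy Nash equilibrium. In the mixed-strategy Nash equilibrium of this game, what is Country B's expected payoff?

For Country B to be willing to mix, Country B must be indifferent between Arm and Disarm, which pins down Country A's mix.
  Country B's payoff to Arm: p·8 + (1−p)·2 = 6p + 2
  Country B's payoff to Disarm: p·2 + (1−p)·7 = -5p + 7
  6p + 2 = -5p + 7  ⇒  11p = 5  ⇒  p = 5/11.
At equilibrium Country B is indifferent across columns, so Country B's payoff equals the payoff from Arm: (5/11)·8 + (6/11)·2 = 52/11.

52/11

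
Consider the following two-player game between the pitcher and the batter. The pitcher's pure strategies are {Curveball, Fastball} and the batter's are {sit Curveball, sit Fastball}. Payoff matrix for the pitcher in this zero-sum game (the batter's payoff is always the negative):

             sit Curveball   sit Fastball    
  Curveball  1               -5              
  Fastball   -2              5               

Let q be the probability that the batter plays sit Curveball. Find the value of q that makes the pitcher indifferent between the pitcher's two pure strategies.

The batter's mix must leave the pitcher indifferent between Curveball and Fastball.
  the pitcher's payoff from Curveball: q·1 + (1−q)·(-5) = 6q - 5
  the pitcher's payoff from Fastball: q·(-2) + (1−q)·5 = -7q + 5
  6q - 5 = -7q + 5  ⇒  13q = 10  ⇒  q = 10/13.

q = 10/13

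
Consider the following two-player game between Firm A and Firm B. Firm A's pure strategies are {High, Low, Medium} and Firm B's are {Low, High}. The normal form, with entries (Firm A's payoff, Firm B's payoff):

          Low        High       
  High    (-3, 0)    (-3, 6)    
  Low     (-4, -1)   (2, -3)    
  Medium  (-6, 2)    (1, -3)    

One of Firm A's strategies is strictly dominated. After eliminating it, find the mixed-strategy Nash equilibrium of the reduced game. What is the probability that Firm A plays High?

p = 1/4

Firm A's strategy Medium is strictly dominated by Low: -4 > -6 and 2 > 1. Eliminate Medium.
Set Firm B's expected payoff from Low equal to that from High:
  Firm B's expected payoff from Low: p·0 + (1−p)·(-1) = p - 1
  Firm B's expected payoff from High: p·6 + (1−p)·(-3) = 9p - 3
  p - 1 = 9p - 3  ⇒  -8p = -2  ⇒  p = 1/4.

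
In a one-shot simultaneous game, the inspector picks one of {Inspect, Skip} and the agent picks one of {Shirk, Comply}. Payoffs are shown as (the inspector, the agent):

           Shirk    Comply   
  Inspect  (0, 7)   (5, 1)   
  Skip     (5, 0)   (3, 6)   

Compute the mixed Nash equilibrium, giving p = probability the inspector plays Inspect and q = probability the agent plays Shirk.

p = 1/2, q = 2/7

For the agent to be willing to mix, the agent must be indifferent between Shirk and Comply, which pins down the inspector's mix.
  the agent's expected payoff from Shirk: p·7 + (1−p)·0 = 7p
  the agent's expected payoff from Comply: p·1 + (1−p)·6 = -5p + 6
  7p = -5p + 6  ⇒  12p = 6  ⇒  p = 1/2.
The inspector's indifference between Inspect and Skip determines the agent's mixing probability q:
  the inspector's expected payoff from Inspect: q·0 + (1−q)·5 = -5q + 5
  the inspector's expected payoff from Skip: q·5 + (1−q)·3 = 2q + 3
  -5q + 5 = 2q + 3  ⇒  -7q = -2  ⇒  q = 2/7.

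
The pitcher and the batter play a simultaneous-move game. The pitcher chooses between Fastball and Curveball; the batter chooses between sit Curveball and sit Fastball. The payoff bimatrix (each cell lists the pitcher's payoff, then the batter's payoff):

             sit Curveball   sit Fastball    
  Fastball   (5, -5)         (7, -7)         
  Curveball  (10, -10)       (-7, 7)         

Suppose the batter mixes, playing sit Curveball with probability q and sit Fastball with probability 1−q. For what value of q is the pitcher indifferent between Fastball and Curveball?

The batter's mix must leave the pitcher indifferent between Fastball and Curveball.
  the pitcher's payoff to Fastball: q·5 + (1−q)·7 = -2q + 7
  the pitcher's payoff to Curveball: q·10 + (1−q)·(-7) = 17q - 7
  -2q + 7 = 17q - 7  ⇒  -19q = -14  ⇒  q = 14/19.

q = 14/19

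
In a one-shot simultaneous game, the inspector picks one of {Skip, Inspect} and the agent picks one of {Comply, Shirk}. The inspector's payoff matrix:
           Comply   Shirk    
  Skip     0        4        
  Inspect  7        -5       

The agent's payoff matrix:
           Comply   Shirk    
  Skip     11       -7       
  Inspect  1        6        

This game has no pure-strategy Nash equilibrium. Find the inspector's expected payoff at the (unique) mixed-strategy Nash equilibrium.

The inspector's indifference between Skip and Inspect determines the agent's mixing probability q:
  the inspector's payoff to Skip: q·0 + (1−q)·4 = -4q + 4
  the inspector's payoff to Inspect: q·7 + (1−q)·(-5) = 12q - 5
  -4q + 4 = 12q - 5  ⇒  -16q = -9  ⇒  q = 9/16.
At equilibrium the inspector is indifferent across rows, so the inspector's payoff equals the payoff from Skip: (9/16)·0 + (7/16)·4 = 7/4.

7/4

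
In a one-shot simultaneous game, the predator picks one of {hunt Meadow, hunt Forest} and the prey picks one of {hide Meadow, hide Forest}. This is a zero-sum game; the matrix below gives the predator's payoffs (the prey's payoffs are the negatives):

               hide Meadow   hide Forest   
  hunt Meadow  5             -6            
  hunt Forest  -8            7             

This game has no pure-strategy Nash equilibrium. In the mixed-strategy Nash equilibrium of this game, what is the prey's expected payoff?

1/2

Set the prey's expected payoff from hide Meadow equal to that from hide Forest:
  the prey's payoff to hide Meadow: p·(-5) + (1−p)·8 = -13p + 8
  the prey's payoff to hide Forest: p·6 + (1−p)·(-7) = 13p - 7
  -13p + 8 = 13p - 7  ⇒  -26p = -15  ⇒  p = 15/26.
At equilibrium the prey is indifferent across columns, so the prey's payoff equals the payoff from hide Meadow: (15/26)·(-5) + (11/26)·8 = 1/2.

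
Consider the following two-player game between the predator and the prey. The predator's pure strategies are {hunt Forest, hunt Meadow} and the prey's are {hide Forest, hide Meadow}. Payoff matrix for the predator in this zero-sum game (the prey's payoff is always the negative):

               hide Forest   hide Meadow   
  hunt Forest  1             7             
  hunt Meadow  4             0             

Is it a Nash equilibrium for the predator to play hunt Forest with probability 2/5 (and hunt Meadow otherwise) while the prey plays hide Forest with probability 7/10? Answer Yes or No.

Check the prey's indifference given the predator's mix p = 2/5:
  payoff from hide Forest = -14/5; payoff from hide Meadow = -14/5 — equal.
Check the predator's indifference given the prey's mix q = 7/10:
  payoff from hunt Forest = 14/5; payoff from hunt Meadow = 14/5 — equal.
Both players are indifferent, so neither can profitably deviate.

Yes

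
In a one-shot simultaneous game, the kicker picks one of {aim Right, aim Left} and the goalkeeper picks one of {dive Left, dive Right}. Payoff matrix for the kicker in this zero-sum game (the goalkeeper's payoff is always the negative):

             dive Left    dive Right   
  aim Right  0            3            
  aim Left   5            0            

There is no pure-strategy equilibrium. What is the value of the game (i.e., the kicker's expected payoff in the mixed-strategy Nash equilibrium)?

v = 15/8

For the kicker to be willing to mix, the kicker must be indifferent between aim Right and aim Left, which pins down the goalkeeper's mix.
  the kicker's expected payoff from aim Right: q·0 + (1−q)·3 = -3q + 3
  the kicker's expected payoff from aim Left: q·5 + (1−q)·0 = 5q
  -3q + 3 = 5q  ⇒  -8q = -3  ⇒  q = 3/8.
The value is the kicker's expected payoff against this mix (using aim Right): (3/8)·0 + (5/8)·3 = 15/8.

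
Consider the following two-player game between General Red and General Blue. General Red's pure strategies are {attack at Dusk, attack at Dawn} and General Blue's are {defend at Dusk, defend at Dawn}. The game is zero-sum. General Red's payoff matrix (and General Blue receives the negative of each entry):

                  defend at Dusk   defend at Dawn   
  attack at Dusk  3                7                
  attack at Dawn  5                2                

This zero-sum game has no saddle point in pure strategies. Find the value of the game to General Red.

v = 29/7

General Blue's mix must leave General Red indifferent between attack at Dusk and attack at Dawn.
  General Red's payoff from attack at Dusk: q·3 + (1−q)·7 = -4q + 7
  General Red's payoff from attack at Dawn: q·5 + (1−q)·2 = 3q + 2
  -4q + 7 = 3q + 2  ⇒  -7q = -5  ⇒  q = 5/7.
The value is General Red's expected payoff against this mix (using attack at Dusk): (5/7)·3 + (2/7)·7 = 29/7.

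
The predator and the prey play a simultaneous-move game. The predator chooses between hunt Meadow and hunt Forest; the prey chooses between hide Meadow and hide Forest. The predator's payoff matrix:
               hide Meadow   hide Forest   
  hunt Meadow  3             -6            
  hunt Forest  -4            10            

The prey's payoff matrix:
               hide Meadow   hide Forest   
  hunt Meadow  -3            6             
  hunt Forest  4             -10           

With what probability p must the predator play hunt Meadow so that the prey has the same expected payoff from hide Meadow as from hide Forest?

The predator's mix must leave the prey indifferent between hide Meadow and hide Forest.
  the prey's expected payoff from hide Meadow: p·(-3) + (1−p)·4 = -7p + 4
  the prey's expected payoff from hide Forest: p·6 + (1−p)·(-10) = 16p - 10
  -7p + 4 = 16p - 10  ⇒  -23p = -14  ⇒  p = 14/23.

p = 14/23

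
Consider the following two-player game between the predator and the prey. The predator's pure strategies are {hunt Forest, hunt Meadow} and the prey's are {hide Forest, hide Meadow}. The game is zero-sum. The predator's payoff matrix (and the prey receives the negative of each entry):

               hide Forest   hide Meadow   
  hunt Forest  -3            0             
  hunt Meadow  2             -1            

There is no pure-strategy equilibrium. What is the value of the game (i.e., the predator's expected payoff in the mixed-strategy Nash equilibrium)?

v = -1/2

In a mixed equilibrium the predator is indifferent between hunt Forest and hunt Meadow; this condition fixes q.
  the predator's expected payoff from hunt Forest: q·(-3) + (1−q)·0 = -3q
  the predator's expected payoff from hunt Meadow: q·2 + (1−q)·(-1) = 3q - 1
  -3q = 3q - 1  ⇒  -6q = -1  ⇒  q = 1/6.
The value is the predator's expected payoff against this mix (using hunt Forest): (1/6)·(-3) + (5/6)·0 = -1/2.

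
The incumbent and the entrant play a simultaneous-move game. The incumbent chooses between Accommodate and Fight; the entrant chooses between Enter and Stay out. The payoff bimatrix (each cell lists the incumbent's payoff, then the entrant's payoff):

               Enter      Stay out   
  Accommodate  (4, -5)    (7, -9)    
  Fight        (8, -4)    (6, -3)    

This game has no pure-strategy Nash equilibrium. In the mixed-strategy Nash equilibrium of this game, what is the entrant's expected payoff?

In a mixed equilibrium the entrant is indifferent between Enter and Stay out; this condition fixes p.
  the entrant's expected payoff from Enter: p·(-5) + (1−p)·(-4) = -p - 4
  the entrant's expected payoff from Stay out: p·(-9) + (1−p)·(-3) = -6p - 3
  -p - 4 = -6p - 3  ⇒  5p = 1  ⇒  p = 1/5.
At equilibrium the entrant is indifferent across columns, so the entrant's payoff equals the payoff from Enter: (1/5)·(-5) + (4/5)·(-4) = -21/5.

-21/5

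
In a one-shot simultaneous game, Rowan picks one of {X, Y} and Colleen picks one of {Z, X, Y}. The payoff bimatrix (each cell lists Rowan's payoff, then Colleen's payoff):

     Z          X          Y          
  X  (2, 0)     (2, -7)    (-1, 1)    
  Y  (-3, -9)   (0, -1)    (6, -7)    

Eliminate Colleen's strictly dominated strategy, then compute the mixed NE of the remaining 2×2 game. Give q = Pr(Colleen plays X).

Colleen's strategy Z is strictly dominated by Y: 1 > 0 and -7 > -9. Eliminate Z.
For Rowan to be willing to mix, Rowan must be indifferent between X and Y, which pins down Colleen's mix.
  Rowan's payoff from X: q·2 + (1−q)·(-1) = 3q - 1
  Rowan's payoff from Y: q·0 + (1−q)·6 = -6q + 6
  3q - 1 = -6q + 6  ⇒  9q = 7  ⇒  q = 7/9.

q = 7/9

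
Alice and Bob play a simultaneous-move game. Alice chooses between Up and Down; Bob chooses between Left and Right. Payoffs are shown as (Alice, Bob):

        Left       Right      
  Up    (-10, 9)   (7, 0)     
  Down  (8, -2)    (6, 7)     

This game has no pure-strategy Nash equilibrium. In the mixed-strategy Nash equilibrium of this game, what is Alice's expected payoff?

116/19

Alice's indifference between Up and Down determines Bob's mixing probability q:
  Alice's expected payoff from Up: q·(-10) + (1−q)·7 = -17q + 7
  Alice's expected payoff from Down: q·8 + (1−q)·6 = 2q + 6
  -17q + 7 = 2q + 6  ⇒  -19q = -1  ⇒  q = 1/19.
At equilibrium Alice is indifferent across rows, so Alice's payoff equals the payoff from Up: (1/19)·(-10) + (18/19)·7 = 116/19.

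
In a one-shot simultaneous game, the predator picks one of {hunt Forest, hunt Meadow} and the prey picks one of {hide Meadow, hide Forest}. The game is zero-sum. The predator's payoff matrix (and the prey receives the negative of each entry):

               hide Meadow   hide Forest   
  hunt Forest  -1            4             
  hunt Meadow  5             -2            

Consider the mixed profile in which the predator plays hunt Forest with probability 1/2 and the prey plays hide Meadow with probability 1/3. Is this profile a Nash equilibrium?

No

Given the predator's mix p = 1/2, the prey's payoff from hide Meadow is -2 but from hide Forest is -1. The prey strictly prefers hide Forest, so the prey would not mix.
So the proposed profile is not a Nash equilibrium.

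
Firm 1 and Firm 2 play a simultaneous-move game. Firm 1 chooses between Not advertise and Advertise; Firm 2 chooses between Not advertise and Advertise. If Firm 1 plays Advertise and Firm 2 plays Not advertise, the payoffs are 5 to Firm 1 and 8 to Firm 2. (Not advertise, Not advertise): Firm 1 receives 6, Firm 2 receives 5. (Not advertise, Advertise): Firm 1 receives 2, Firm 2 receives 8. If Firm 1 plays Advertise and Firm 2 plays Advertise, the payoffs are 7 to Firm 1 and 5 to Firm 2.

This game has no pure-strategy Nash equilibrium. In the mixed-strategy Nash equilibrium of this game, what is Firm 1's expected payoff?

16/3

In a mixed equilibrium Firm 1 is indifferent between Not advertise and Advertise; this condition fixes q.
  Firm 1's payoff to Not advertise: q·6 + (1−q)·2 = 4q + 2
  Firm 1's payoff to Advertise: q·5 + (1−q)·7 = -2q + 7
  4q + 2 = -2q + 7  ⇒  6q = 5  ⇒  q = 5/6.
At equilibrium Firm 1 is indifferent across rows, so Firm 1's payoff equals the payoff from Not advertise: (5/6)·6 + (1/6)·2 = 16/3.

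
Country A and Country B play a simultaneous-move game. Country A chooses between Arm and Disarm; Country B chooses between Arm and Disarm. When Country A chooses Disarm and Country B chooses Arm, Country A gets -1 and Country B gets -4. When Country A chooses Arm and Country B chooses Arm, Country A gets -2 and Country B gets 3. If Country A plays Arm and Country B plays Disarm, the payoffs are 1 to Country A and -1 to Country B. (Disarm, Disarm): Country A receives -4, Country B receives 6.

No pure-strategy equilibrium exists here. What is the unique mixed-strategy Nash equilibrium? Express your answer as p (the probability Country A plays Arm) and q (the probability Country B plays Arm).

Country A's mix must leave Country B indifferent between Arm and Disarm.
  Country B's payoff to Arm: p·3 + (1−p)·(-4) = 7p - 4
  Country B's payoff to Disarm: p·(-1) + (1−p)·6 = -7p + 6
  7p - 4 = -7p + 6  ⇒  14p = 10  ⇒  p = 5/7.
For Country A to be willing to mix, Country A must be indifferent between Arm and Disarm, which pins down Country B's mix.
  Country A's expected payoff from Arm: q·(-2) + (1−q)·1 = -3q + 1
  Country A's expected payoff from Disarm: q·(-1) + (1−q)·(-4) = 3q - 4
  -3q + 1 = 3q - 4  ⇒  -6q = -5  ⇒  q = 5/6.

p = 5/7, q = 5/6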